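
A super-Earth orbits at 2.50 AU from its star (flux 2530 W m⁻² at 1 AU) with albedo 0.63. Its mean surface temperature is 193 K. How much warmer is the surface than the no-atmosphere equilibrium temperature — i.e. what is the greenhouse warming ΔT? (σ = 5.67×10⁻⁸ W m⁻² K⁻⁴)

S = 2530/2.50² = 404.8 W m⁻².
T_eq = [S(1−A)/(4σ)]^(1/4) = [404.8×0.37/(4×5.67×10⁻⁸)]^(1/4) = 160.3 K.
ΔT = T_surf − T_eq = 193 − 160.3.

ΔT ≈ 32.7 K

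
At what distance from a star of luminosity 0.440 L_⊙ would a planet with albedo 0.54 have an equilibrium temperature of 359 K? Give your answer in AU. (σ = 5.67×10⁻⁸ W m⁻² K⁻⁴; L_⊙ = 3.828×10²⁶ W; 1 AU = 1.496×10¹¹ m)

L = 0.440 × 3.828×10²⁶ = 1.68×10²⁶ W.
From T_eq⁴ = L(1−A)/(16πσd²): d = √[L(1−A)/(16πσT_eq⁴)].
d = √[1.68×10²⁶ × 0.46 / (16π × 5.67×10⁻⁸ × (359)⁴)] = 4.05×10¹⁰ m = 0.270 AU.

d ≈ 0.270 AU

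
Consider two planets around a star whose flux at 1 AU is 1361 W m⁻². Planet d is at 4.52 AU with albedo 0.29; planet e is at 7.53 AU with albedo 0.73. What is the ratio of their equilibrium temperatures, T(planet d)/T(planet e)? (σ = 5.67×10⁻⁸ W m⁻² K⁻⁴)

T_eq = [S₀(1−A)/(4σd²)]^(1/4), so T ∝ (1−A)^(1/4) / √d.
T₁ = [1361×0.71/(4×5.67×10⁻⁸×4.52²)]^(1/4) = 120.17 K.
T₂ = [1361×0.27/(4×5.67×10⁻⁸×7.53²)]^(1/4) = 73.11 K.

T₁/T₂ ≈ 1.644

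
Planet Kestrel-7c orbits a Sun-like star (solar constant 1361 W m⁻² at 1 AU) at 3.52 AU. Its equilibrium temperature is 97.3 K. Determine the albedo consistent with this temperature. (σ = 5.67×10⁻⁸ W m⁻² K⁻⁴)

Flux at 3.52 AU: S = 1361/3.52² = 110 W m⁻².
From T_eq⁴ = S(1−A)/(4σ): 1−A = 4σT_eq⁴/S.
1−A = 4 × 5.67×10⁻⁸ × (97.3)⁴ / 110 = 0.185.

A ≈ 0.81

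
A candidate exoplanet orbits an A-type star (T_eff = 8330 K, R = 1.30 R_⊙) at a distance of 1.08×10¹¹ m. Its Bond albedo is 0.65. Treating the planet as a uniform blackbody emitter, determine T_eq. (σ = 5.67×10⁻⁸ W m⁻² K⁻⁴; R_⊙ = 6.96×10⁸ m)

R_⋆ = 1.30 × 6.96×10⁸ = 9.05×10⁸ m.
L = 4πR_⋆²σT_⋆⁴ = 4π(9.05×10⁸)² × 5.67×10⁻⁸ × (8330)⁴ = 2.81×10²⁷ W.
S = L/(4πd²) = 1.92×10⁴ W m⁻².
Energy balance: absorbed = emitted ⇒ πR²·S(1−A) = 4πR²·σT_eq⁴, so T_eq⁴ = S(1−A)/(4σ).
T_eq = [1.92×10⁴ × 0.35 / (4 × 5.67×10⁻⁸)]^(1/4) = (2.96×10¹⁰)^(1/4) = 415 K.

T_eq ≈ 415 K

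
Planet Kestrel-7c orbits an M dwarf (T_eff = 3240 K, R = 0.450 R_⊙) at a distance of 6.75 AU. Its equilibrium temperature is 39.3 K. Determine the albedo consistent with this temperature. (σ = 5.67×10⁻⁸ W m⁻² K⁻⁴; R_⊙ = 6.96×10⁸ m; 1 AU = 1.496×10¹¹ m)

R_⋆ = 0.450 × 6.96×10⁸ = 3.13×10⁸ m.
d = 6.75 AU = 1.01×10¹² m.
L = 4πR_⋆²σT_⋆⁴ = 4π(3.13×10⁸)² × 5.67×10⁻⁸ × (3240)⁴ = 7.70×10²⁴ W.
S = L/(4πd²) = 0.601 W m⁻².
From T_eq⁴ = S(1−A)/(4σ): 1−A = 4σT_eq⁴/S.
1−A = 4 × 5.67×10⁻⁸ × (39.3)⁴ / 0.601 = 0.900.

A ≈ 0.10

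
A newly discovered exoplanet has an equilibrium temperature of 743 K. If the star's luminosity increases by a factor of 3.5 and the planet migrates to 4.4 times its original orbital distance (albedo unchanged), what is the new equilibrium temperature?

T_eq ≈ 484 K

T_eq ∝ L^(1/4) · d^(−1/2).
T′ = 743 × 3.5^(1/4) / 4.4^(1/2) = 484 K.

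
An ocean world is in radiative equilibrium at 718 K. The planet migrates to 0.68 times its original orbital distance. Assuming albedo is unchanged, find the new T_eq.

T_eq ≈ 871 K

T_eq ∝ L^(1/4) · d^(−1/2).
T′ = 718 / 0.68^(1/2) = 871 K.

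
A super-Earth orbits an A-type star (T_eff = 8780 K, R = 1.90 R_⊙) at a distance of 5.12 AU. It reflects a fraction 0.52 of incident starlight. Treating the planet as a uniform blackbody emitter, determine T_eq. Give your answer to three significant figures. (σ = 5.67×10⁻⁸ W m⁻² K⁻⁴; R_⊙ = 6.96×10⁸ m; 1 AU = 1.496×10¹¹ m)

R_⋆ = 1.90 × 6.96×10⁸ = 1.32×10⁹ m.
d = 5.12 AU = 7.66×10¹¹ m.
L = 4πR_⋆²σT_⋆⁴ = 4π(1.32×10⁹)² × 5.67×10⁻⁸ × (8780)⁴ = 7.40×10²⁷ W.
S = L/(4πd²) = 1000 W m⁻².
Energy balance: absorbed = emitted ⇒ πR²·S(1−A) = 4πR²·σT_eq⁴, so T_eq⁴ = S(1−A)/(4σ).
T_eq = [1000 × 0.48 / (4 × 5.67×10⁻⁸)]^(1/4) = (2.13×10⁹)^(1/4) = 215 K.

T_eq ≈ 215 K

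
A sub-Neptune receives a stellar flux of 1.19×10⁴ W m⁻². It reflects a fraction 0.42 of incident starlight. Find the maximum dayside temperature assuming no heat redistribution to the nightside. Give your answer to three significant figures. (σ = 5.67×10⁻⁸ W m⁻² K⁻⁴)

With no redistribution each surface element balances locally: S(1−A) = σT⁴.
T = [1.19×10⁴ × 0.58 / 5.67×10⁻⁸]^(1/4) = (1.22×10¹¹)^(1/4) = 591 K.

T_ss ≈ 591 K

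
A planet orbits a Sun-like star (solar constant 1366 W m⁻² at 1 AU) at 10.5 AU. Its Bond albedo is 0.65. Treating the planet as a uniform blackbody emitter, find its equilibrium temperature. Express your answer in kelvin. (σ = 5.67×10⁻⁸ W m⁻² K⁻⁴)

Flux at 10.5 AU: S = 1366/10.5² = 12.4 W m⁻².
Energy balance: absorbed = emitted ⇒ πR²·S(1−A) = 4πR²·σT_eq⁴, so T_eq⁴ = S(1−A)/(4σ).
T_eq = [12.4 × 0.35 / (4 × 5.67×10⁻⁸)]^(1/4) = (1.91×10⁷)^(1/4) = 66.1 K.

T_eq ≈ 66.1 K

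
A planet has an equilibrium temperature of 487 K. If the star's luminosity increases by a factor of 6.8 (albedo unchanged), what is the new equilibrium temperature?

T_eq ∝ L^(1/4) · d^(−1/2).
T′ = 487 × 6.8^(1/4) = 786 K.

T_eq ≈ 786 K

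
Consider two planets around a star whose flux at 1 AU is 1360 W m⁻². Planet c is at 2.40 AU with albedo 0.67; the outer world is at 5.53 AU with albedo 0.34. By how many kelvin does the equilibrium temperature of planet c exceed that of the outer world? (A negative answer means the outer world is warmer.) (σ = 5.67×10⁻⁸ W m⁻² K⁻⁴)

T_eq = [S₀(1−A)/(4σd²)]^(1/4), so T ∝ (1−A)^(1/4) / √d.
T₁ = [1360×0.33/(4×5.67×10⁻⁸×2.40²)]^(1/4) = 136.14 K.
T₂ = [1360×0.66/(4×5.67×10⁻⁸×5.53²)]^(1/4) = 106.66 K.

ΔT ≈ 29.5 K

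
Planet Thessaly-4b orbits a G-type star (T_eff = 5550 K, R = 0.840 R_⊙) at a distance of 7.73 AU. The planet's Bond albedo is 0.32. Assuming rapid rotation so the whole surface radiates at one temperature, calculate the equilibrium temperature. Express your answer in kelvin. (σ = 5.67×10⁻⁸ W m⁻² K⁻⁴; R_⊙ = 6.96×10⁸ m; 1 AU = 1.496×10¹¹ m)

T_eq ≈ 80.1 K

R_⋆ = 0.840 × 6.96×10⁸ = 5.85×10⁸ m.
d = 7.73 AU = 1.16×10¹² m.
L = 4πR_⋆²σT_⋆⁴ = 4π(5.85×10⁸)² × 5.67×10⁻⁸ × (5550)⁴ = 2.31×10²⁶ W.
S = L/(4πd²) = 13.8 W m⁻².
Energy balance: absorbed = emitted ⇒ πR²·S(1−A) = 4πR²·σT_eq⁴, so T_eq⁴ = S(1−A)/(4σ).
T_eq = [13.8 × 0.68 / (4 × 5.67×10⁻⁸)]^(1/4) = (4.12×10⁷)^(1/4) = 80.1 K.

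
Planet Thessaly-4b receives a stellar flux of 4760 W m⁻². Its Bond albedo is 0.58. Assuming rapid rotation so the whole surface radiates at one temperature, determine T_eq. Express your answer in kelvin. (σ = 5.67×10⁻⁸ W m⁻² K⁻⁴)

Energy balance: absorbed = emitted ⇒ πR²·S(1−A) = 4πR²·σT_eq⁴, so T_eq⁴ = S(1−A)/(4σ).
T_eq = [4760 × 0.42 / (4 × 5.67×10⁻⁸)]^(1/4) = (8.81×10⁹)^(1/4) = 306 K.

T_eq ≈ 306 K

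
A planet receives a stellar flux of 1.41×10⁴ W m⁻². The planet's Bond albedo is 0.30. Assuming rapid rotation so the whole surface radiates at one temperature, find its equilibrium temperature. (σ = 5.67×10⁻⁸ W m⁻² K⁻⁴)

T_eq ≈ 457 K

Energy balance: absorbed = emitted ⇒ πR²·S(1−A) = 4πR²·σT_eq⁴, so T_eq⁴ = S(1−A)/(4σ).
T_eq = [1.41×10⁴ × 0.70 / (4 × 5.67×10⁻⁸)]^(1/4) = (4.35×10¹⁰)^(1/4) = 457 K.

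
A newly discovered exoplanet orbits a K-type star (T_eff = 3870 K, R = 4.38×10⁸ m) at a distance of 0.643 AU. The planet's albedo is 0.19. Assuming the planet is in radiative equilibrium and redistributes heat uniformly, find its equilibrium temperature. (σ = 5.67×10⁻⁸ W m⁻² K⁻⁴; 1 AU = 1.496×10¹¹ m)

T_eq ≈ 175 K

d = 0.643 AU = 9.62×10¹⁰ m.
L = 4πR_⋆²σT_⋆⁴ = 4π(4.38×10⁸)² × 5.67×10⁻⁸ × (3870)⁴ = 3.07×10²⁵ W.
S = L/(4πd²) = 264 W m⁻².
Energy balance: absorbed = emitted ⇒ πR²·S(1−A) = 4πR²·σT_eq⁴, so T_eq⁴ = S(1−A)/(4σ).
T_eq = [264 × 0.81 / (4 × 5.67×10⁻⁸)]^(1/4) = (9.42×10⁸)^(1/4) = 175 K.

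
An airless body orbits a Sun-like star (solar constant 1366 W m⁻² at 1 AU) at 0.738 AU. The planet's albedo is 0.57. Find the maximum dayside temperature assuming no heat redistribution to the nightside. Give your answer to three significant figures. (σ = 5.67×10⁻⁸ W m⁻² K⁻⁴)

Flux at 0.738 AU: S = 1366/0.738² = 2510 W m⁻².
With no redistribution each surface element balances locally: S(1−A) = σT⁴.
T = [2510 × 0.43 / 5.67×10⁻⁸]^(1/4) = (1.90×10¹⁰)^(1/4) = 371 K.

T_ss ≈ 371 K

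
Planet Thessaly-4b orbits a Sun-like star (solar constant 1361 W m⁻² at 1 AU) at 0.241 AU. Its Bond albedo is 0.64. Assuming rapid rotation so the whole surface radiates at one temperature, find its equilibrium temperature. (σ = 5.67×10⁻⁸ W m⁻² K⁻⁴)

Flux at 0.241 AU: S = 1361/0.241² = 2.34×10⁴ W m⁻².
Energy balance: absorbed = emitted ⇒ πR²·S(1−A) = 4πR²·σT_eq⁴, so T_eq⁴ = S(1−A)/(4σ).
T_eq = [2.34×10⁴ × 0.36 / (4 × 5.67×10⁻⁸)]^(1/4) = (3.72×10¹⁰)^(1/4) = 439 K.

T_eq ≈ 439 K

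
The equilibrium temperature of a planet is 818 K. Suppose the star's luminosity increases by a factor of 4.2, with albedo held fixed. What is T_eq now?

T_eq ≈ 1170 K

T_eq ∝ L^(1/4) · d^(−1/2).
T′ = 818 × 4.2^(1/4) = 1170 K.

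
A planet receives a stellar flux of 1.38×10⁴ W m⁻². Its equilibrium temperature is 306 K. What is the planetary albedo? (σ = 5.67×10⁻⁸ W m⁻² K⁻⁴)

A ≈ 0.86

From T_eq⁴ = S(1−A)/(4σ): 1−A = 4σT_eq⁴/S.
1−A = 4 × 5.67×10⁻⁸ × (306)⁴ / 1.38×10⁴ = 0.144.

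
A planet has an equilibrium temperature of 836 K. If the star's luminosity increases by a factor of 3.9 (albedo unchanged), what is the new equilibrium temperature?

T_eq ≈ 1170 K

T_eq ∝ L^(1/4) · d^(−1/2).
T′ = 836 × 3.9^(1/4) = 1170 K.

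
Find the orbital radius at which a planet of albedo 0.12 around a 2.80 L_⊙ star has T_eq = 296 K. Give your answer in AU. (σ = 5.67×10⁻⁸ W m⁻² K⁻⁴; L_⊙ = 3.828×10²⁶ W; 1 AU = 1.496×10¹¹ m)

L = 2.80 × 3.828×10²⁶ = 1.07×10²⁷ W.
From T_eq⁴ = L(1−A)/(16πσd²): d = √[L(1−A)/(16πσT_eq⁴)].
d = √[1.07×10²⁷ × 0.88 / (16π × 5.67×10⁻⁸ × (296)⁴)] = 2.08×10¹¹ m = 1.39 AU.

d ≈ 1.39 AU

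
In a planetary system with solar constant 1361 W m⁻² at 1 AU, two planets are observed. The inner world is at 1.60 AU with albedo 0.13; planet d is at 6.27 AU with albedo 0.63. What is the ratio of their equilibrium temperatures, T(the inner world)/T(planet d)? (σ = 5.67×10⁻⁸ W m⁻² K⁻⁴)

T_eq = [S₀(1−A)/(4σd²)]^(1/4), so T ∝ (1−A)^(1/4) / √d.
T₁ = [1361×0.87/(4×5.67×10⁻⁸×1.60²)]^(1/4) = 212.51 K.
T₂ = [1361×0.37/(4×5.67×10⁻⁸×6.27²)]^(1/4) = 86.69 K.

T₁/T₂ ≈ 2.451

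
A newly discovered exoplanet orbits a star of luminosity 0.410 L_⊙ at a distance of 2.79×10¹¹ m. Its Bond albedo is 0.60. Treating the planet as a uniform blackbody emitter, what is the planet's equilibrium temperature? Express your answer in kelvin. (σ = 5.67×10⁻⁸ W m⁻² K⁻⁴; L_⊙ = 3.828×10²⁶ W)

L = 0.410 × 3.828×10²⁶ = 1.57×10²⁶ W.
Flux: S = L/(4πd²) = 1.57×10²⁶/(4π×(2.79×10¹¹)²) = 160 W m⁻².
Energy balance: absorbed = emitted ⇒ πR²·S(1−A) = 4πR²·σT_eq⁴, so T_eq⁴ = S(1−A)/(4σ).
T_eq = [160 × 0.40 / (4 × 5.67×10⁻⁸)]^(1/4) = (2.83×10⁸)^(1/4) = 130 K.

T_eq ≈ 130 K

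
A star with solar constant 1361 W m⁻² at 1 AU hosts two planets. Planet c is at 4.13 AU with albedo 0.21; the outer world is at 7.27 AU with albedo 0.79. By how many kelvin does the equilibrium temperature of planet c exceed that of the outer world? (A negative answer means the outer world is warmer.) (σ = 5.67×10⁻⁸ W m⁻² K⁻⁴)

ΔT ≈ 59.2 K

T_eq = [S₀(1−A)/(4σd²)]^(1/4), so T ∝ (1−A)^(1/4) / √d.
T₁ = [1361×0.79/(4×5.67×10⁻⁸×4.13²)]^(1/4) = 129.12 K.
T₂ = [1361×0.21/(4×5.67×10⁻⁸×7.27²)]^(1/4) = 69.88 K.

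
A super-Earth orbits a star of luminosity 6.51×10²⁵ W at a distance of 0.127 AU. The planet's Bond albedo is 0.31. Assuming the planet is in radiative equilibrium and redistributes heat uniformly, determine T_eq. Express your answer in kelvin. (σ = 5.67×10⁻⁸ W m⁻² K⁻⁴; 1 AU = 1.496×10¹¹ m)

T_eq ≈ 457 K

d = 0.127 AU = 1.90×10¹⁰ m.
Flux: S = L/(4πd²) = 6.51×10²⁵/(4π×(1.90×10¹⁰)²) = 1.44×10⁴ W m⁻².
Energy balance: absorbed = emitted ⇒ πR²·S(1−A) = 4πR²·σT_eq⁴, so T_eq⁴ = S(1−A)/(4σ).
T_eq = [1.44×10⁴ × 0.69 / (4 × 5.67×10⁻⁸)]^(1/4) = (4.37×10¹⁰)^(1/4) = 457 K.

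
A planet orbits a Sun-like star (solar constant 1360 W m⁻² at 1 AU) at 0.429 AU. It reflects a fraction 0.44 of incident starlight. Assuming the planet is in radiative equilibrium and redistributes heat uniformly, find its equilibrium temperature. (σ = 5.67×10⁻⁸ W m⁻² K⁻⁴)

T_eq ≈ 368 K

Flux at 0.429 AU: S = 1360/0.429² = 7390 W m⁻².
Energy balance: absorbed = emitted ⇒ πR²·S(1−A) = 4πR²·σT_eq⁴, so T_eq⁴ = S(1−A)/(4σ).
T_eq = [7390 × 0.56 / (4 × 5.67×10⁻⁸)]^(1/4) = (1.82×10¹⁰)^(1/4) = 368 K.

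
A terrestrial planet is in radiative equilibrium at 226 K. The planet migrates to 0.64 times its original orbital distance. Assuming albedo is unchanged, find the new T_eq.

T_eq ≈ 282 K

T_eq ∝ L^(1/4) · d^(−1/2).
T′ = 226 / 0.64^(1/2) = 282 K.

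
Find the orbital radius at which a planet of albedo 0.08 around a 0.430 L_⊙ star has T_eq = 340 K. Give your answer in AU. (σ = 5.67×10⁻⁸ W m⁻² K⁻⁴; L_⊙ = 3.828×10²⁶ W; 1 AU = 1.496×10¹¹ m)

L = 0.430 × 3.828×10²⁶ = 1.65×10²⁶ W.
From T_eq⁴ = L(1−A)/(16πσd²): d = √[L(1−A)/(16πσT_eq⁴)].
d = √[1.65×10²⁶ × 0.92 / (16π × 5.67×10⁻⁸ × (340)⁴)] = 6.31×10¹⁰ m = 0.422 AU.

d ≈ 0.422 AU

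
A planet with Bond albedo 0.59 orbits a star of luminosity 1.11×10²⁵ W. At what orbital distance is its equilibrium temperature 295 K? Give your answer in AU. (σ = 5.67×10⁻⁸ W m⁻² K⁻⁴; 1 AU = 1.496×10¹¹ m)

From T_eq⁴ = L(1−A)/(16πσd²): d = √[L(1−A)/(16πσT_eq⁴)].
d = √[1.11×10²⁵ × 0.41 / (16π × 5.67×10⁻⁸ × (295)⁴)] = 1.45×10¹⁰ m = 0.0971 AU.

d ≈ 0.0971 AU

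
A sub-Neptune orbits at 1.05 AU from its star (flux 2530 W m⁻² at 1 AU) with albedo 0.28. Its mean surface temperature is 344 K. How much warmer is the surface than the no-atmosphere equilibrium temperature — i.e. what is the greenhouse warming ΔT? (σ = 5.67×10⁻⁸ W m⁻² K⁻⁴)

S = 2530/1.05² = 2295 W m⁻².
T_eq = [S(1−A)/(4σ)]^(1/4) = [2295×0.72/(4×5.67×10⁻⁸)]^(1/4) = 292.2 K.
ΔT = T_surf − T_eq = 344 − 292.2.

ΔT ≈ 51.8 K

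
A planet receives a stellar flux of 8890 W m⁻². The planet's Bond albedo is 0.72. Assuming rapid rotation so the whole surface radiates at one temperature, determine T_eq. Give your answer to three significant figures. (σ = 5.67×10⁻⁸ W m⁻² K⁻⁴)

Energy balance: absorbed = emitted ⇒ πR²·S(1−A) = 4πR²·σT_eq⁴, so T_eq⁴ = S(1−A)/(4σ).
T_eq = [8890 × 0.28 / (4 × 5.67×10⁻⁸)]^(1/4) = (1.10×10¹⁰)^(1/4) = 324 K.

T_eq ≈ 324 K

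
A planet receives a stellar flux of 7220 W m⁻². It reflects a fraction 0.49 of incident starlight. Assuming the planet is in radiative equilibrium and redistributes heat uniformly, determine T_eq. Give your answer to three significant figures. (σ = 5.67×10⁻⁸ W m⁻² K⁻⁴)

T_eq ≈ 357 K

Energy balance: absorbed = emitted ⇒ πR²·S(1−A) = 4πR²·σT_eq⁴, so T_eq⁴ = S(1−A)/(4σ).
T_eq = [7220 × 0.51 / (4 × 5.67×10⁻⁸)]^(1/4) = (1.62×10¹⁰)^(1/4) = 357 K.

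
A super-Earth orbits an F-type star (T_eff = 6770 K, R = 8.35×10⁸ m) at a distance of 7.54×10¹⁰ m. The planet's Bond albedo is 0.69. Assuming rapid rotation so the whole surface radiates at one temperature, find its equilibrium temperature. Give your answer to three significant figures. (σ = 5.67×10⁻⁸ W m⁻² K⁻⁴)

L = 4πR_⋆²σT_⋆⁴ = 4π(8.35×10⁸)² × 5.67×10⁻⁸ × (6770)⁴ = 1.04×10²⁷ W.
S = L/(4πd²) = 1.46×10⁴ W m⁻².
Energy balance: absorbed = emitted ⇒ πR²·S(1−A) = 4πR²·σT_eq⁴, so T_eq⁴ = S(1−A)/(4σ).
T_eq = [1.46×10⁴ × 0.31 / (4 × 5.67×10⁻⁸)]^(1/4) = (2.00×10¹⁰)^(1/4) = 376 K.

T_eq ≈ 376 K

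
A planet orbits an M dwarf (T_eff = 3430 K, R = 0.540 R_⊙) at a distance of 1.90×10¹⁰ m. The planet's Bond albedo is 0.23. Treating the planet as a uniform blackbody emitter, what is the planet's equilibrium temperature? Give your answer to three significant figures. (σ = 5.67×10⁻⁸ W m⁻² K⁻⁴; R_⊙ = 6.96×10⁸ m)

R_⋆ = 0.540 × 6.96×10⁸ = 3.76×10⁸ m.
L = 4πR_⋆²σT_⋆⁴ = 4π(3.76×10⁸)² × 5.67×10⁻⁸ × (3430)⁴ = 1.39×10²⁵ W.
S = L/(4πd²) = 3070 W m⁻².
Energy balance: absorbed = emitted ⇒ πR²·S(1−A) = 4πR²·σT_eq⁴, so T_eq⁴ = S(1−A)/(4σ).
T_eq = [3070 × 0.77 / (4 × 5.67×10⁻⁸)]^(1/4) = (1.04×10¹⁰)^(1/4) = 320 K.

T_eq ≈ 320 K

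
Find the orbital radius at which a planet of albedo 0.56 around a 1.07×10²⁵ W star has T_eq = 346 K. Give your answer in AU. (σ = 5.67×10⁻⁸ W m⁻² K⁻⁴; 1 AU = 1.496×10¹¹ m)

From T_eq⁴ = L(1−A)/(16πσd²): d = √[L(1−A)/(16πσT_eq⁴)].
d = √[1.07×10²⁵ × 0.44 / (16π × 5.67×10⁻⁸ × (346)⁴)] = 1.07×10¹⁰ m = 0.0718 AU.

d ≈ 0.0718 AU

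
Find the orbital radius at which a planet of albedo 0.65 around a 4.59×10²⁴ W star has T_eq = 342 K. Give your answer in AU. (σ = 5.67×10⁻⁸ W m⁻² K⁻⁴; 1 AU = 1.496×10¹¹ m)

d ≈ 0.0429 AU

From T_eq⁴ = L(1−A)/(16πσd²): d = √[L(1−A)/(16πσT_eq⁴)].
d = √[4.59×10²⁴ × 0.35 / (16π × 5.67×10⁻⁸ × (342)⁴)] = 6.42×10⁹ m = 0.0429 AU.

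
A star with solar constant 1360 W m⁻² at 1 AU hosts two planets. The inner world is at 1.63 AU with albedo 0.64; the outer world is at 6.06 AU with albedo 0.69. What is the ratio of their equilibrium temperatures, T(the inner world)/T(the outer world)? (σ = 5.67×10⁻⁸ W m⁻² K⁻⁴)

T₁/T₂ ≈ 2.002

T_eq = [S₀(1−A)/(4σd²)]^(1/4), so T ∝ (1−A)^(1/4) / √d.
T₁ = [1360×0.36/(4×5.67×10⁻⁸×1.63²)]^(1/4) = 168.83 K.
T₂ = [1360×0.31/(4×5.67×10⁻⁸×6.06²)]^(1/4) = 84.35 K.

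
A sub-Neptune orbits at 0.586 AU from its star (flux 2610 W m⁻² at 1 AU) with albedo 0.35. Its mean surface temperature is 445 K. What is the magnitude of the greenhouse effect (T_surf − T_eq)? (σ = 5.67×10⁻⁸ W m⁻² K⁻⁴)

S = 2610/0.586² = 7601 W m⁻².
T_eq = [S(1−A)/(4σ)]^(1/4) = [7601×0.65/(4×5.67×10⁻⁸)]^(1/4) = 384.2 K.
ΔT = T_surf − T_eq = 445 − 384.2.

ΔT ≈ 60.8 K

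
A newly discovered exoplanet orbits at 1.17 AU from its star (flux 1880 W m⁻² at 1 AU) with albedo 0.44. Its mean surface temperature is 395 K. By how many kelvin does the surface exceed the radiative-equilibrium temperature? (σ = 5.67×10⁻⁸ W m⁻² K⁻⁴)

ΔT ≈ 153.7 K

S = 1880/1.17² = 1373 W m⁻².
T_eq = [S(1−A)/(4σ)]^(1/4) = [1373×0.56/(4×5.67×10⁻⁸)]^(1/4) = 241.3 K.
ΔT = T_surf − T_eq = 395 − 241.3.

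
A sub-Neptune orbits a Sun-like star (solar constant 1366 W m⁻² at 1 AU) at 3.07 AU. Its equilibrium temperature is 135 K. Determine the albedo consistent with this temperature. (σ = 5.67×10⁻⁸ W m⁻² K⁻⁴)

Flux at 3.07 AU: S = 1366/3.07² = 145 W m⁻².
From T_eq⁴ = S(1−A)/(4σ): 1−A = 4σT_eq⁴/S.
1−A = 4 × 5.67×10⁻⁸ × (135)⁴ / 145 = 0.520.

A ≈ 0.48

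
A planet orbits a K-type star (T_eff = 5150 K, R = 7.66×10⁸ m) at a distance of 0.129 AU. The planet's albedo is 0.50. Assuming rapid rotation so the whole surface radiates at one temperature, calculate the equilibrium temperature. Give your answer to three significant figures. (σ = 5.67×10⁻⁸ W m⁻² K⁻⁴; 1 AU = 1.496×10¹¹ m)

d = 0.129 AU = 1.93×10¹⁰ m.
L = 4πR_⋆²σT_⋆⁴ = 4π(7.66×10⁸)² × 5.67×10⁻⁸ × (5150)⁴ = 2.94×10²⁶ W.
S = L/(4πd²) = 6.28×10⁴ W m⁻².
Energy balance: absorbed = emitted ⇒ πR²·S(1−A) = 4πR²·σT_eq⁴, so T_eq⁴ = S(1−A)/(4σ).
T_eq = [6.28×10⁴ × 0.50 / (4 × 5.67×10⁻⁸)]^(1/4) = (1.39×10¹¹)^(1/4) = 610 K.

T_eq ≈ 610 K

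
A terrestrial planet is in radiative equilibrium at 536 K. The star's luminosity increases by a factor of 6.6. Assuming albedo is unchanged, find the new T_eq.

T_eq ∝ L^(1/4) · d^(−1/2).
T′ = 536 × 6.6^(1/4) = 859 K.

T_eq ≈ 859 K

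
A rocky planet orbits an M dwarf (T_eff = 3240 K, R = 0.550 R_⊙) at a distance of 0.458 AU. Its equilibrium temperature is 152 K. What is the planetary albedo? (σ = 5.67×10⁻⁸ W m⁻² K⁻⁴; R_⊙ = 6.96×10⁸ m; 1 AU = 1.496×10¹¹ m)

R_⋆ = 0.550 × 6.96×10⁸ = 3.83×10⁸ m.
d = 0.458 AU = 6.85×10¹⁰ m.
L = 4πR_⋆²σT_⋆⁴ = 4π(3.83×10⁸)² × 5.67×10⁻⁸ × (3240)⁴ = 1.15×10²⁵ W.
S = L/(4πd²) = 195 W m⁻².
From T_eq⁴ = S(1−A)/(4σ): 1−A = 4σT_eq⁴/S.
1−A = 4 × 5.67×10⁻⁸ × (152)⁴ / 195 = 0.621.

A ≈ 0.38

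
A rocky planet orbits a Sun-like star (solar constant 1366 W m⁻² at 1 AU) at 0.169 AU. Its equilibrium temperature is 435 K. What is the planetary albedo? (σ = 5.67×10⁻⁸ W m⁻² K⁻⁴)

Flux at 0.169 AU: S = 1366/0.169² = 4.78×10⁴ W m⁻².
From T_eq⁴ = S(1−A)/(4σ): 1−A = 4σT_eq⁴/S.
1−A = 4 × 5.67×10⁻⁸ × (435)⁴ / 4.78×10⁴ = 0.170.

A ≈ 0.83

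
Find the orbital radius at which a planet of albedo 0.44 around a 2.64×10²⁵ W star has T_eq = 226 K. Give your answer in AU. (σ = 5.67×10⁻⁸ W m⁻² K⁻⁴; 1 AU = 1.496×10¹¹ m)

d ≈ 0.298 AU

From T_eq⁴ = L(1−A)/(16πσd²): d = √[L(1−A)/(16πσT_eq⁴)].
d = √[2.64×10²⁵ × 0.56 / (16π × 5.67×10⁻⁸ × (226)⁴)] = 4.46×10¹⁰ m = 0.298 AU.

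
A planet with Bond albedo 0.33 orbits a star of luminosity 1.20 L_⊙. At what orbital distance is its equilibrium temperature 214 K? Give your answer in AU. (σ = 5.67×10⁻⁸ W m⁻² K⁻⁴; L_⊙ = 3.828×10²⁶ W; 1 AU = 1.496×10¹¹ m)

d ≈ 1.52 AU

L = 1.20 × 3.828×10²⁶ = 4.59×10²⁶ W.
From T_eq⁴ = L(1−A)/(16πσd²): d = √[L(1−A)/(16πσT_eq⁴)].
d = √[4.59×10²⁶ × 0.67 / (16π × 5.67×10⁻⁸ × (214)⁴)] = 2.27×10¹¹ m = 1.52 AU.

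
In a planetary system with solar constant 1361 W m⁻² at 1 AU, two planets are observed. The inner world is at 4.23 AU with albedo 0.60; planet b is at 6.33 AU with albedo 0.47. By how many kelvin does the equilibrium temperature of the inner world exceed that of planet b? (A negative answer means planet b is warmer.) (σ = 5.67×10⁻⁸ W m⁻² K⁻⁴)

T_eq = [S₀(1−A)/(4σd²)]^(1/4), so T ∝ (1−A)^(1/4) / √d.
T₁ = [1361×0.40/(4×5.67×10⁻⁸×4.23²)]^(1/4) = 107.62 K.
T₂ = [1361×0.53/(4×5.67×10⁻⁸×6.33²)]^(1/4) = 94.39 K.

ΔT ≈ 13.2 K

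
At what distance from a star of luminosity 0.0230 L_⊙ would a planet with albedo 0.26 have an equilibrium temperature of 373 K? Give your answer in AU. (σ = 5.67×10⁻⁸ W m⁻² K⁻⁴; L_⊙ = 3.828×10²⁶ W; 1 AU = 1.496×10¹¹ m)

d ≈ 0.0726 AU

L = 0.0230 × 3.828×10²⁶ = 8.80×10²⁴ W.
From T_eq⁴ = L(1−A)/(16πσd²): d = √[L(1−A)/(16πσT_eq⁴)].
d = √[8.80×10²⁴ × 0.74 / (16π × 5.67×10⁻⁸ × (373)⁴)] = 1.09×10¹⁰ m = 0.0726 AU.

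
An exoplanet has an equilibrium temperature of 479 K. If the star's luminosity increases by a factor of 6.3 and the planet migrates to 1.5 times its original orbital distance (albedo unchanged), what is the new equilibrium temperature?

T_eq ∝ L^(1/4) · d^(−1/2).
T′ = 479 × 6.3^(1/4) / 1.5^(1/2) = 620 K.

T_eq ≈ 620 K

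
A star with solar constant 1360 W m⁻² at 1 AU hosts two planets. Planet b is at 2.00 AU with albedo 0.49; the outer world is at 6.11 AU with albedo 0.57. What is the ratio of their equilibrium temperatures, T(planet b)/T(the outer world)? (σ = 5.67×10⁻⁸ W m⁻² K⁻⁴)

T_eq = [S₀(1−A)/(4σd²)]^(1/4), so T ∝ (1−A)^(1/4) / √d.
T₁ = [1360×0.51/(4×5.67×10⁻⁸×2.00²)]^(1/4) = 166.28 K.
T₂ = [1360×0.43/(4×5.67×10⁻⁸×6.11²)]^(1/4) = 91.16 K.

T₁/T₂ ≈ 1.824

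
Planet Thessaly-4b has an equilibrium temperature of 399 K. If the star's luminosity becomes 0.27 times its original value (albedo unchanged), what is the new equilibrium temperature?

T_eq ∝ L^(1/4) · d^(−1/2).
T′ = 399 × 0.27^(1/4) = 288 K.

T_eq ≈ 288 K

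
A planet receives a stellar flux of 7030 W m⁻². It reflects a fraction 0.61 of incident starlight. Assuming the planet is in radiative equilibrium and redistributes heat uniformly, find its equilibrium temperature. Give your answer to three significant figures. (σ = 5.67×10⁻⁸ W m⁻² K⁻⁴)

Energy balance: absorbed = emitted ⇒ πR²·S(1−A) = 4πR²·σT_eq⁴, so T_eq⁴ = S(1−A)/(4σ).
T_eq = [7030 × 0.39 / (4 × 5.67×10⁻⁸)]^(1/4) = (1.21×10¹⁰)^(1/4) = 332 K.

T_eq ≈ 332 K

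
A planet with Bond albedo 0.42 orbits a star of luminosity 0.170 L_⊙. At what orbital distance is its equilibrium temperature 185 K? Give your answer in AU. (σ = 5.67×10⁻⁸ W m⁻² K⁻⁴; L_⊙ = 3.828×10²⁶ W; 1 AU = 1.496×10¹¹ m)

L = 0.170 × 3.828×10²⁶ = 6.51×10²⁵ W.
From T_eq⁴ = L(1−A)/(16πσd²): d = √[L(1−A)/(16πσT_eq⁴)].
d = √[6.51×10²⁵ × 0.58 / (16π × 5.67×10⁻⁸ × (185)⁴)] = 1.06×10¹¹ m = 0.711 AU.

d ≈ 0.711 AU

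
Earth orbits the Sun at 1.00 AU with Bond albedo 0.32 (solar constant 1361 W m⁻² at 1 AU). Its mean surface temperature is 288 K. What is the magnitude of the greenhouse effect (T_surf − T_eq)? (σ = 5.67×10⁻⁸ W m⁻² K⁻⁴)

ΔT ≈ 35.3 K

S = 1361/1.00² = 1361 W m⁻².
T_eq = [S(1−A)/(4σ)]^(1/4) = [1361×0.68/(4×5.67×10⁻⁸)]^(1/4) = 252.7 K.
ΔT = T_surf − T_eq = 288 − 252.7.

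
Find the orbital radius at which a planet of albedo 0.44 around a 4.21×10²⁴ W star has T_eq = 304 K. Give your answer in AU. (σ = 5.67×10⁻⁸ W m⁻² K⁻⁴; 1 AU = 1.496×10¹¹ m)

d ≈ 0.0658 AU

From T_eq⁴ = L(1−A)/(16πσd²): d = √[L(1−A)/(16πσT_eq⁴)].
d = √[4.21×10²⁴ × 0.56 / (16π × 5.67×10⁻⁸ × (304)⁴)] = 9.84×10⁹ m = 0.0658 AU.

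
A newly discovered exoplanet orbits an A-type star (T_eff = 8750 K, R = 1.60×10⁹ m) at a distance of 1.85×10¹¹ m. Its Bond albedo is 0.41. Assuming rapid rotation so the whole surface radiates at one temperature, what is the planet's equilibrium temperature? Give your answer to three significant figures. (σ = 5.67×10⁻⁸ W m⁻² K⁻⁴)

T_eq ≈ 504 K

L = 4πR_⋆²σT_⋆⁴ = 4π(1.60×10⁹)² × 5.67×10⁻⁸ × (8750)⁴ = 1.07×10²⁸ W.
S = L/(4πd²) = 2.49×10⁴ W m⁻².
Energy balance: absorbed = emitted ⇒ πR²·S(1−A) = 4πR²·σT_eq⁴, so T_eq⁴ = S(1−A)/(4σ).
T_eq = [2.49×10⁴ × 0.59 / (4 × 5.67×10⁻⁸)]^(1/4) = (6.47×10¹⁰)^(1/4) = 504 K.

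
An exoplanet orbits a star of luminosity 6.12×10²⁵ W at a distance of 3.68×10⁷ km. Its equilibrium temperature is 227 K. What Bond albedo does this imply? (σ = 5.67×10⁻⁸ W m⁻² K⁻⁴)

A ≈ 0.83

d = 3.68×10⁷ km = 3.68×10¹⁰ m.
Flux: S = L/(4πd²) = 6.12×10²⁵/(4π×(3.68×10¹⁰)²) = 3600 W m⁻².
From T_eq⁴ = S(1−A)/(4σ): 1−A = 4σT_eq⁴/S.
1−A = 4 × 5.67×10⁻⁸ × (227)⁴ / 3600 = 0.167.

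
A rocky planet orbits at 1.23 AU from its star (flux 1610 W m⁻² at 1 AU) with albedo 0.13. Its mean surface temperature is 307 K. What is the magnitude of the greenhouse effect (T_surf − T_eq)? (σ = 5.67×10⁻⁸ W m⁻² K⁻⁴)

S = 1610/1.23² = 1064 W m⁻².
T_eq = [S(1−A)/(4σ)]^(1/4) = [1064×0.87/(4×5.67×10⁻⁸)]^(1/4) = 252.8 K.
ΔT = T_surf − T_eq = 307 − 252.8.

ΔT ≈ 54.2 K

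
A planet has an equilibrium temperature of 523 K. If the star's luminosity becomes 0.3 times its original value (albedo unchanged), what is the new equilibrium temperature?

T_eq ≈ 387 K

T_eq ∝ L^(1/4) · d^(−1/2).
T′ = 523 × 0.3^(1/4) = 387 K.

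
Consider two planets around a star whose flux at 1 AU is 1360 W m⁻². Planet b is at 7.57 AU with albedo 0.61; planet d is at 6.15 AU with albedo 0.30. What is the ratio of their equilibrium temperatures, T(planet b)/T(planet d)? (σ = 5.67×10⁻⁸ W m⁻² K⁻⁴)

T_eq = [S₀(1−A)/(4σd²)]^(1/4), so T ∝ (1−A)^(1/4) / √d.
T₁ = [1360×0.39/(4×5.67×10⁻⁸×7.57²)]^(1/4) = 79.93 K.
T₂ = [1360×0.70/(4×5.67×10⁻⁸×6.15²)]^(1/4) = 102.64 K.

T₁/T₂ ≈ 0.779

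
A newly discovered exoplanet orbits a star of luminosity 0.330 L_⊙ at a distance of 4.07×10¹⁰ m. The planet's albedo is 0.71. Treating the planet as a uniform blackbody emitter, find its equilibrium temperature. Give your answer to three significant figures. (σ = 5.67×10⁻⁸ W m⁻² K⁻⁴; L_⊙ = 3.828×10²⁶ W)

L = 0.330 × 3.828×10²⁶ = 1.26×10²⁶ W.
Flux: S = L/(4πd²) = 1.26×10²⁶/(4π×(4.07×10¹⁰)²) = 6070 W m⁻².
Energy balance: absorbed = emitted ⇒ πR²·S(1−A) = 4πR²·σT_eq⁴, so T_eq⁴ = S(1−A)/(4σ).
T_eq = [6070 × 0.29 / (4 × 5.67×10⁻⁸)]^(1/4) = (7.76×10⁹)^(1/4) = 297 K.

T_eq ≈ 297 K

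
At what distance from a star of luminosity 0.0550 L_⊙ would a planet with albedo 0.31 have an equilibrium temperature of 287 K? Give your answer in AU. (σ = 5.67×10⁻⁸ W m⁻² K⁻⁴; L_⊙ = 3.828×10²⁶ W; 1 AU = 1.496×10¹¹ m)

d ≈ 0.183 AU

L = 0.0550 × 3.828×10²⁶ = 2.11×10²⁵ W.
From T_eq⁴ = L(1−A)/(16πσd²): d = √[L(1−A)/(16πσT_eq⁴)].
d = √[2.11×10²⁵ × 0.69 / (16π × 5.67×10⁻⁸ × (287)⁴)] = 2.74×10¹⁰ m = 0.183 AU.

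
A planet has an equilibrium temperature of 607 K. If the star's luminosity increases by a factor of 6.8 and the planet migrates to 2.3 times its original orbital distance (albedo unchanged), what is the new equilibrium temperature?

T_eq ∝ L^(1/4) · d^(−1/2).
T′ = 607 × 6.8^(1/4) / 2.3^(1/2) = 646 K.

T_eq ≈ 646 K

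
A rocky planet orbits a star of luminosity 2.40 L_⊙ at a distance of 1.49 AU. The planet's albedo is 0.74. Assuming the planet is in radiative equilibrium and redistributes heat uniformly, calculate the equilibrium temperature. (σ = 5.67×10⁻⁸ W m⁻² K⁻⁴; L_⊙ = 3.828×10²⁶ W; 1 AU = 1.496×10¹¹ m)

T_eq ≈ 203 K

d = 1.49 AU = 2.23×10¹¹ m.
L = 2.40 × 3.828×10²⁶ = 9.19×10²⁶ W.
Flux: S = L/(4πd²) = 9.19×10²⁶/(4π×(2.23×10¹¹)²) = 1470 W m⁻².
Energy balance: absorbed = emitted ⇒ πR²·S(1−A) = 4πR²·σT_eq⁴, so T_eq⁴ = S(1−A)/(4σ).
T_eq = [1470 × 0.26 / (4 × 5.67×10⁻⁸)]^(1/4) = (1.69×10⁹)^(1/4) = 203 K.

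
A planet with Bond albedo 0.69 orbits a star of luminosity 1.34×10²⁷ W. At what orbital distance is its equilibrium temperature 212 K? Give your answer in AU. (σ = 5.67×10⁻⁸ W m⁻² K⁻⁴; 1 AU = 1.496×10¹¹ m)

From T_eq⁴ = L(1−A)/(16πσd²): d = √[L(1−A)/(16πσT_eq⁴)].
d = √[1.34×10²⁷ × 0.31 / (16π × 5.67×10⁻⁸ × (212)⁴)] = 2.69×10¹¹ m = 1.80 AU.

d ≈ 1.80 AU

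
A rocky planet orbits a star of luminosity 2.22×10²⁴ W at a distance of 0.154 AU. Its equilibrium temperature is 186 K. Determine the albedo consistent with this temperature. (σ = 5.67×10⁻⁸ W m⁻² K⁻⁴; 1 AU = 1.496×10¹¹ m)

d = 0.154 AU = 2.30×10¹⁰ m.
Flux: S = L/(4πd²) = 2.22×10²⁴/(4π×(2.30×10¹⁰)²) = 333 W m⁻².
From T_eq⁴ = S(1−A)/(4σ): 1−A = 4σT_eq⁴/S.
1−A = 4 × 5.67×10⁻⁸ × (186)⁴ / 333 = 0.816.

A ≈ 0.18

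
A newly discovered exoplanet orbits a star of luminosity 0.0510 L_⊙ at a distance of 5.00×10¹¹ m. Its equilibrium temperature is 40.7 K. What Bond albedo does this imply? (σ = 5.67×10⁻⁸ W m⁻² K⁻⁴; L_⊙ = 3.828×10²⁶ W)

A ≈ 0.90

L = 0.0510 × 3.828×10²⁶ = 1.95×10²⁵ W.
Flux: S = L/(4πd²) = 1.95×10²⁵/(4π×(5.00×10¹¹)²) = 6.21 W m⁻².
From T_eq⁴ = S(1−A)/(4σ): 1−A = 4σT_eq⁴/S.
1−A = 4 × 5.67×10⁻⁸ × (40.7)⁴ / 6.21 = 0.100.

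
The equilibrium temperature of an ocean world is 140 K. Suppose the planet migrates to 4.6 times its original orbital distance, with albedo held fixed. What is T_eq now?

T_eq ∝ L^(1/4) · d^(−1/2).
T′ = 140 / 4.6^(1/2) = 65.3 K.

T_eq ≈ 65.3 K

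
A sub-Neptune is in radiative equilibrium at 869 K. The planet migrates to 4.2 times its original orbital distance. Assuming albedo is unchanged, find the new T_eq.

T_eq ≈ 424 K

T_eq ∝ L^(1/4) · d^(−1/2).
T′ = 869 / 4.2^(1/2) = 424 K.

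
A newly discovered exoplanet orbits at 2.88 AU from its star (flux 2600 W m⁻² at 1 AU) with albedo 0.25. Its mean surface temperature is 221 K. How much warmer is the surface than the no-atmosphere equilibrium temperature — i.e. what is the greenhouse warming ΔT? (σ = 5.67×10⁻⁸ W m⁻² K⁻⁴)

S = 2600/2.88² = 313.5 W m⁻².
T_eq = [S(1−A)/(4σ)]^(1/4) = [313.5×0.75/(4×5.67×10⁻⁸)]^(1/4) = 179.4 K.
ΔT = T_surf − T_eq = 221 − 179.4.

ΔT ≈ 41.6 K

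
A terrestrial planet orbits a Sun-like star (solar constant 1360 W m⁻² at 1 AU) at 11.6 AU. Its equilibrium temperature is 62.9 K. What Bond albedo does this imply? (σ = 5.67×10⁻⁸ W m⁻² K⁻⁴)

A ≈ 0.65

Flux at 11.6 AU: S = 1360/11.6² = 10.1 W m⁻².
From T_eq⁴ = S(1−A)/(4σ): 1−A = 4σT_eq⁴/S.
1−A = 4 × 5.67×10⁻⁸ × (62.9)⁴ / 10.1 = 0.351.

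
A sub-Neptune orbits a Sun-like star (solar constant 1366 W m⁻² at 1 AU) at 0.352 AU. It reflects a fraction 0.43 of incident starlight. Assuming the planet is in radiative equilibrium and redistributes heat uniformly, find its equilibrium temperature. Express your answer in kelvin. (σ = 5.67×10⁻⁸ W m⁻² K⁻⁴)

T_eq ≈ 408 K

Flux at 0.352 AU: S = 1366/0.352² = 1.10×10⁴ W m⁻².
Energy balance: absorbed = emitted ⇒ πR²·S(1−A) = 4πR²·σT_eq⁴, so T_eq⁴ = S(1−A)/(4σ).
T_eq = [1.10×10⁴ × 0.57 / (4 × 5.67×10⁻⁸)]^(1/4) = (2.77×10¹⁰)^(1/4) = 408 K.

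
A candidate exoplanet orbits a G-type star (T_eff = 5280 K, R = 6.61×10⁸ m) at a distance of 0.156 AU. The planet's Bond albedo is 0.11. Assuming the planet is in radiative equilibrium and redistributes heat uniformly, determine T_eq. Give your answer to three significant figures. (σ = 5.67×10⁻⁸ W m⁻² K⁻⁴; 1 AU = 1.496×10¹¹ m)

d = 0.156 AU = 2.33×10¹⁰ m.
L = 4πR_⋆²σT_⋆⁴ = 4π(6.61×10⁸)² × 5.67×10⁻⁸ × (5280)⁴ = 2.42×10²⁶ W.
S = L/(4πd²) = 3.54×10⁴ W m⁻².
Energy balance: absorbed = emitted ⇒ πR²·S(1−A) = 4πR²·σT_eq⁴, so T_eq⁴ = S(1−A)/(4σ).
T_eq = [3.54×10⁴ × 0.89 / (4 × 5.67×10⁻⁸)]^(1/4) = (1.39×10¹¹)^(1/4) = 610 K.

T_eq ≈ 610 K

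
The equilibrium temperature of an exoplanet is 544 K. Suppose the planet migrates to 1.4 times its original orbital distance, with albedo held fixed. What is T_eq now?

T_eq ≈ 460 K

T_eq ∝ L^(1/4) · d^(−1/2).
T′ = 544 / 1.4^(1/2) = 460 K.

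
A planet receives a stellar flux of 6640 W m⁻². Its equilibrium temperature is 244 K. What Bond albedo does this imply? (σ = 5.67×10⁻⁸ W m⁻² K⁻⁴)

A ≈ 0.88

From T_eq⁴ = S(1−A)/(4σ): 1−A = 4σT_eq⁴/S.
1−A = 4 × 5.67×10⁻⁸ × (244)⁴ / 6640 = 0.121.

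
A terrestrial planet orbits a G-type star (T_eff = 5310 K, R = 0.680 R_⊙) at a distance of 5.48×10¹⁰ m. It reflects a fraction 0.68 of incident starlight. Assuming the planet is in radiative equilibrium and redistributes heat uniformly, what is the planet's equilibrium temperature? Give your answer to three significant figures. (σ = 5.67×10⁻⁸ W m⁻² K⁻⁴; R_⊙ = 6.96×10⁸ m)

R_⋆ = 0.680 × 6.96×10⁸ = 4.73×10⁸ m.
L = 4πR_⋆²σT_⋆⁴ = 4π(4.73×10⁸)² × 5.67×10⁻⁸ × (5310)⁴ = 1.27×10²⁶ W.
S = L/(4πd²) = 3360 W m⁻².
Energy balance: absorbed = emitted ⇒ πR²·S(1−A) = 4πR²·σT_eq⁴, so T_eq⁴ = S(1−A)/(4σ).
T_eq = [3360 × 0.32 / (4 × 5.67×10⁻⁸)]^(1/4) = (4.74×10⁹)^(1/4) = 262 K.

T_eq ≈ 262 K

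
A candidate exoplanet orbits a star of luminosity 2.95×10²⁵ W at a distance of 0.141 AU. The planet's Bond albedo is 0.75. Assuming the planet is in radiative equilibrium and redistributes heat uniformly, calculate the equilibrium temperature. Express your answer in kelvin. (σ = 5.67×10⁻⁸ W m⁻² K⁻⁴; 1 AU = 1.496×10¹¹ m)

d = 0.141 AU = 2.11×10¹⁰ m.
Flux: S = L/(4πd²) = 2.95×10²⁵/(4π×(2.11×10¹⁰)²) = 5280 W m⁻².
Energy balance: absorbed = emitted ⇒ πR²·S(1−A) = 4πR²·σT_eq⁴, so T_eq⁴ = S(1−A)/(4σ).
T_eq = [5280 × 0.25 / (4 × 5.67×10⁻⁸)]^(1/4) = (5.82×10⁹)^(1/4) = 276 K.

T_eq ≈ 276 K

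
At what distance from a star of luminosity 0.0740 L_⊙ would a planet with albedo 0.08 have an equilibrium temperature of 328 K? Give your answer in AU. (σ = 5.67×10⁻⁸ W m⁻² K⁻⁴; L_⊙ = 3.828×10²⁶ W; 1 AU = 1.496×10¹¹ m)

L = 0.0740 × 3.828×10²⁶ = 2.83×10²⁵ W.
From T_eq⁴ = L(1−A)/(16πσd²): d = √[L(1−A)/(16πσT_eq⁴)].
d = √[2.83×10²⁵ × 0.92 / (16π × 5.67×10⁻⁸ × (328)⁴)] = 2.81×10¹⁰ m = 0.188 AU.

d ≈ 0.188 AU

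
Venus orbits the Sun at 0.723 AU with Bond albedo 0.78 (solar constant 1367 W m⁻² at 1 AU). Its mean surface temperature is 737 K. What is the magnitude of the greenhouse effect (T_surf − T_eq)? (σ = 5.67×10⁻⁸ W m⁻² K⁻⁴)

S = 1367/0.723² = 2615 W m⁻².
T_eq = [S(1−A)/(4σ)]^(1/4) = [2615×0.22/(4×5.67×10⁻⁸)]^(1/4) = 224.4 K.
ΔT = T_surf − T_eq = 737 − 224.4.

ΔT ≈ 512.6 K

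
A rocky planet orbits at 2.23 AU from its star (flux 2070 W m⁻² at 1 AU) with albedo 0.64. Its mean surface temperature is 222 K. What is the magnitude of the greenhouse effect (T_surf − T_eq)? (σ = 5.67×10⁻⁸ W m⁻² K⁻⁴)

S = 2070/2.23² = 416.3 W m⁻².
T_eq = [S(1−A)/(4σ)]^(1/4) = [416.3×0.36/(4×5.67×10⁻⁸)]^(1/4) = 160.3 K.
ΔT = T_surf − T_eq = 222 − 160.3.

ΔT ≈ 61.7 K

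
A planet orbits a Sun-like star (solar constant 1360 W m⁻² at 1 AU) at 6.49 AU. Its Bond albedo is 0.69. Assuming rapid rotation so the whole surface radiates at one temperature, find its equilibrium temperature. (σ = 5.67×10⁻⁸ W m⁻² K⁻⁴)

Flux at 6.49 AU: S = 1360/6.49² = 32.3 W m⁻².
Energy balance: absorbed = emitted ⇒ πR²·S(1−A) = 4πR²·σT_eq⁴, so T_eq⁴ = S(1−A)/(4σ).
T_eq = [32.3 × 0.31 / (4 × 5.67×10⁻⁸)]^(1/4) = (4.41×10⁷)^(1/4) = 81.5 K.

T_eq ≈ 81.5 K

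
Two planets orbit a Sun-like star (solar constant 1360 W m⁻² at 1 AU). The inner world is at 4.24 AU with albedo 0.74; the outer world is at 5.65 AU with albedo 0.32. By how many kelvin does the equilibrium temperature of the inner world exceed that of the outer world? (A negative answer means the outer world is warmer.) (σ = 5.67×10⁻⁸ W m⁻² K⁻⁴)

T_eq = [S₀(1−A)/(4σd²)]^(1/4), so T ∝ (1−A)^(1/4) / √d.
T₁ = [1360×0.26/(4×5.67×10⁻⁸×4.24²)]^(1/4) = 96.50 K.
T₂ = [1360×0.68/(4×5.67×10⁻⁸×5.65²)]^(1/4) = 106.31 K.

ΔT ≈ -9.8 K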